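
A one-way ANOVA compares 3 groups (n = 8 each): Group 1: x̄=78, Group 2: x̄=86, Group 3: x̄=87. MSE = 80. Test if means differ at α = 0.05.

Grand mean = 83.67. SS_between = 389.33, MS_between = 194.67. F = 2.433, F_crit ≈ 3.467. Fail to reject H₀.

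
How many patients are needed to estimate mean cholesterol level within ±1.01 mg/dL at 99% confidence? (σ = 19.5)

n = (z*σ/E)² = (2.576×19.5/1.01)² = 2473.5 → n = 2474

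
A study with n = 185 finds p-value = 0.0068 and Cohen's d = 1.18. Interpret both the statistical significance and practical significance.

Statistically significant (p = 0.0068 < 0.05). Cohen's d = 1.18 indicates a large effect size. Both statistical and practical significance should be considered.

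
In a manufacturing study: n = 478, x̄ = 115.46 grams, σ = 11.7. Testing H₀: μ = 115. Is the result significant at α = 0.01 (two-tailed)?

z = (115.46 - 115)/(11.7/√478) = 0.86. Since |z| ≤ 2.576, not significant at α = 0.01.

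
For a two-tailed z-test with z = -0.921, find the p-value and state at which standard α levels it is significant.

p = 2·P(Z > |-0.921|) = 2·(1 - Φ(0.921)) ≈ 0.3571. Not significant at any standard level.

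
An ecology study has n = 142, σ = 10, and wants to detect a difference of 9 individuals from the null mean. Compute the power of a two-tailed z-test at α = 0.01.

SE = σ/√n = 10/√142 = 0.839. Non-centrality λ = d/SE = 9/0.839 = 10.725. Power ≈ Φ(λ - z_{α/2}) = Φ(10.725 - 2.576) = Φ(8.149) = 1.0.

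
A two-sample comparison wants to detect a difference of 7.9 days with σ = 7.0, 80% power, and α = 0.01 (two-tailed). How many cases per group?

n per group = 2(z_α/2 + z_β)²σ²/d² = 2×(2.576 + 0.84)²×7.0²/7.9² = 18.3 → n = 19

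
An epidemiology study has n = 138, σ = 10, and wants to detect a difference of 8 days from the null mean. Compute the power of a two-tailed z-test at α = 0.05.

SE = σ/√n = 10/√138 = 0.851. Non-centrality λ = d/SE = 8/0.851 = 9.398. Power ≈ Φ(λ - z_{α/2}) = Φ(9.398 - 1.96) = Φ(7.438) = 1.0.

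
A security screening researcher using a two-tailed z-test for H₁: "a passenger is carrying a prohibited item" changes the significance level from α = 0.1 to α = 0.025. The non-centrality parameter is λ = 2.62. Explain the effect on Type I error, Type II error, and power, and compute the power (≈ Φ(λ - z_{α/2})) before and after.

Decreasing α from 0.1 to 0.025:
• Type I error rate decreases (α is the Type I rate by definition).
• Critical value moves from z_{α/2} = 1.645 to 2.241, so power = Φ(λ - z_{α/2}) goes from Φ(2.62 - 1.645) = 0.835 to Φ(2.62 - 2.241) = 0.648.
• Type II error rate β = 1 - power therefore increases (0.165 → 0.352).
Appropriate when false positives are costly — here, detaining an innocent passenger — delay and inconvenience.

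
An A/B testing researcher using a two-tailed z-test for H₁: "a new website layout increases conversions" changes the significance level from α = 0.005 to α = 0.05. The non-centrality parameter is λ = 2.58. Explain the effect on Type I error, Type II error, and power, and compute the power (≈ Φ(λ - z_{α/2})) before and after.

Increasing α from 0.005 to 0.05:
• Type I error rate increases (α is the Type I rate by definition).
• Critical value moves from z_{α/2} = 2.807 to 1.96, so power = Φ(λ - z_{α/2}) goes from Φ(2.58 - 2.807) = 0.41 to Φ(2.58 - 1.96) = 0.732.
• Type II error rate β = 1 - power therefore decreases (0.59 → 0.268).
Appropriate when false negatives are costly — here, discarding a layout that would have improved conversions — lost revenue.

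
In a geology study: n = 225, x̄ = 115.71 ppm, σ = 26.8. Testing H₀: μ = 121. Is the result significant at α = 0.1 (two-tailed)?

z = (115.71 - 121)/(26.8/√225) = -2.961. Since |z| > 1.645, significant at α = 0.1.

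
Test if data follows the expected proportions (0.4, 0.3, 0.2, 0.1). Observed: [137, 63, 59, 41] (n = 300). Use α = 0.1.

Expected: [120.0, 90.0, 60.0, 30.0]. χ² = 14.558. df = 3, critical = 6.251. Reject H₀.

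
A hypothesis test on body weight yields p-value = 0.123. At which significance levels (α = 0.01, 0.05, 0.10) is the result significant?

p = 0.123. Not significant at any of the given levels.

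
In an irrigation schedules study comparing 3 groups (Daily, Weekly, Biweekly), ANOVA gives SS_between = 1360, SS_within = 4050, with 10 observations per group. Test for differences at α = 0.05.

df_between = 2, df_within = 27. F = MS_between/MS_within = 680.0/150.0 = 4.533. F_crit ≈ 3.354. Reject H₀. At least one mean differs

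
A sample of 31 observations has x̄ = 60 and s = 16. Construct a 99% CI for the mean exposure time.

CI = x̄ ± t*(s/√n) = 60 ± 2.75(16/√31) = (52.1, 67.9)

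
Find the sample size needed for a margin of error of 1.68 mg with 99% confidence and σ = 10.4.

n = (z*σ/E)² = (2.576×10.4/1.68)² = 254.3 → n = 255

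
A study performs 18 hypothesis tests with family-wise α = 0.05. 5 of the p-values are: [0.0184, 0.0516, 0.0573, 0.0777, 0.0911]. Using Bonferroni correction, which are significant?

Bonferroni α = 0.05/18 = 0.00278. None of the given p-values are significant.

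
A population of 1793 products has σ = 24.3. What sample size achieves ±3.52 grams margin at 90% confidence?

Without FPC: n₀ = (1.645×24.3/3.52)² = 128.961. With FPC: n = n₀N/(n₀+N-1) = 120.4 → n = 121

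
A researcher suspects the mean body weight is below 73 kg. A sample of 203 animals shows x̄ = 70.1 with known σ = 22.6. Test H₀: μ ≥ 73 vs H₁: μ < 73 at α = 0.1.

z = -1.828. Critical value: -1.28. Reject H₀.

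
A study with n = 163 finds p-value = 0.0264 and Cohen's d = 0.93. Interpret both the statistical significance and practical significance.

Statistically significant (p = 0.0264 < 0.05). Cohen's d = 0.93 indicates a large effect size. Both statistical and practical significance should be considered.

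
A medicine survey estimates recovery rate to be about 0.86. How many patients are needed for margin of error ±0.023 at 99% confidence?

n = z²p(1-p)/E² = 2.576²×0.86×0.14/0.023² = 1510.3 → n = 1511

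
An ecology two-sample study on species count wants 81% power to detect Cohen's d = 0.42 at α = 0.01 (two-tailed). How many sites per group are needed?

z_{α/2} = 2.576, z_β = Φ⁻¹(0.81) = 0.878. For small effect (d = 0.42): n per group = 2(z_{α/2} + z_β)²/d² = 2(2.576 + 0.878)²/0.42² = 135.3 → 136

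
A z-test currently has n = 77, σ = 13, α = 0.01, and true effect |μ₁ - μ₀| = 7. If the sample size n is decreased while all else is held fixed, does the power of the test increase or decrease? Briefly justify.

Power decreases: a smaller n inflates the standard error σ/√n, pulling the sampling distribution under H₁ back toward the critical value.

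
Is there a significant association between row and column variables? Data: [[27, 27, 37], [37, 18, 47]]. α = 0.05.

χ² = 3.939. df = 2, critical = 5.991. Fail to reject H₀. No evidence of dependence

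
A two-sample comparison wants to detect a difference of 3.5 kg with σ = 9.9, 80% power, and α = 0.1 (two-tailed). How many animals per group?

n per group = 2(z_α/2 + z_β)²σ²/d² = 2×(1.645 + 0.84)²×9.9²/3.5² = 98.8 → n = 99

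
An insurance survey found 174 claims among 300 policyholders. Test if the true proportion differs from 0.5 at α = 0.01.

p̂ = 0.58, p₀ = 0.5. z = (p̂ - p₀)/√(p₀(1-p₀)/n) = 2.771. Critical: ±2.576. Reject H₀.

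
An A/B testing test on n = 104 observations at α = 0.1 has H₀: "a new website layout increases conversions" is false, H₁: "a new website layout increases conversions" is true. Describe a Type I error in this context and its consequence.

Type I error: rejecting H₀ when it is true — concluding that a new website layout increases conversions when in fact it is not. Consequence: rolling out a layout that doesn't actually help — wasted engineering effort.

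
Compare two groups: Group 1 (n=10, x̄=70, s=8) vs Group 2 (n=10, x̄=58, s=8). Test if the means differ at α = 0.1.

Pooled sp = 8.0. t = 3.354, df = 18. Critical t = ±1.734. Reject H₀.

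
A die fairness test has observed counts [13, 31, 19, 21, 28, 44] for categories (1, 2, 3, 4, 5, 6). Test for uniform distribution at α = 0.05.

Expected = 26 each. χ² = Σ(O-E)²/E = 22.923. df = 5, critical value = 11.07. Reject H₀.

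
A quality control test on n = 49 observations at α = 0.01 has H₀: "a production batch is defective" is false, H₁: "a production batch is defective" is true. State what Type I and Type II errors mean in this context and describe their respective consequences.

Type I (false positive): concluding that a production batch is defective when it is not — scrapping a good batch — wasted material and cost for no reason. Type II (false negative): failing to conclude that a production batch is defective when it is — shipping a defective batch — faulty products reach customers. Which is costlier depends on domain priorities and is a judgement call rather than a statistical fact.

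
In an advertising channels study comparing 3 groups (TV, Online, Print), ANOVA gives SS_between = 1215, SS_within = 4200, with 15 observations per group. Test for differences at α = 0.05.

df_between = 2, df_within = 42. F = MS_between/MS_within = 607.5/100.0 = 6.075. F_crit ≈ 3.22. Reject H₀. At least one mean differs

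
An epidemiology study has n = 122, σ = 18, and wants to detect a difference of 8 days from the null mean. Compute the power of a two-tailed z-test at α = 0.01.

SE = σ/√n = 18/√122 = 1.63. Non-centrality λ = d/SE = 8/1.63 = 4.909. Power ≈ Φ(λ - z_{α/2}) = Φ(4.909 - 2.576) = Φ(2.333) = 0.99.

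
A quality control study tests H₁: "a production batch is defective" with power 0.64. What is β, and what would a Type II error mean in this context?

β = 1 - power = 1 - 0.64 = 0.36. A Type II error is failing to reject H₀ when H₀ is false (false negative) — here, failing to conclude that a production batch is defective when in fact it is true. Consequence: shipping a defective batch — faulty products reach customers.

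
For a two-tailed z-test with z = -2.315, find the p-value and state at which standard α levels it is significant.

p = 2·P(Z > |-2.315|) = 2·(1 - Φ(2.315)) ≈ 0.0206. Significant at α = 0.1; Significant at α = 0.05.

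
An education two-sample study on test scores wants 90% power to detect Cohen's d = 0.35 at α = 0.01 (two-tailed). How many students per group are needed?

z_{α/2} = 2.576, z_β = Φ⁻¹(0.9) = 1.282. For small effect (d = 0.35): n per group = 2(z_{α/2} + z_β)²/d² = 2(2.576 + 1.282)²/0.35² = 243.01 → 244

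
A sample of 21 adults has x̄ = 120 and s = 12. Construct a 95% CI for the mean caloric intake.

CI = x̄ ± t*(s/√n) = 120 ± 2.086(12/√21) = (114.54, 125.46)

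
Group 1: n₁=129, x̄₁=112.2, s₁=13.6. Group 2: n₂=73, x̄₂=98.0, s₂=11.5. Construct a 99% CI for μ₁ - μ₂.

Difference = 14.2. SE = √(13.6²/129 + 11.5²/73) = 1.802. CI = (9.56, 18.84)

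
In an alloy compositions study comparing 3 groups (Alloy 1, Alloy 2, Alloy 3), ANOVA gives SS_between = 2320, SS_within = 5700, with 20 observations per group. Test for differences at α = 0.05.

df_between = 2, df_within = 57. F = MS_between/MS_within = 1160.0/100.0 = 11.6. F_crit ≈ 3.159. Reject H₀. At least one mean differs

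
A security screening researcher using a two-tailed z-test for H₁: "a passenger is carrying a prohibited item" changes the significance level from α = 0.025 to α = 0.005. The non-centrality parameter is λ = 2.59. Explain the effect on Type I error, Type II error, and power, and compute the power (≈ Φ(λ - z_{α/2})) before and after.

Decreasing α from 0.025 to 0.005:
• Type I error rate decreases (α is the Type I rate by definition).
• Critical value moves from z_{α/2} = 2.241 to 2.807, so power = Φ(λ - z_{α/2}) goes from Φ(2.59 - 2.241) = 0.636 to Φ(2.59 - 2.807) = 0.414.
• Type II error rate β = 1 - power therefore increases (0.364 → 0.586).
Appropriate when false positives are costly — here, detaining an innocent passenger — delay and inconvenience.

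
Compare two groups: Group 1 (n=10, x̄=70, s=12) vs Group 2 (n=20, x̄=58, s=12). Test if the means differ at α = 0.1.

Pooled sp = 12.0. t = 2.582, df = 28. Critical t = ±1.701. Reject H₀.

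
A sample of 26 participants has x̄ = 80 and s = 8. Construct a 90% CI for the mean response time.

CI = x̄ ± t*(s/√n) = 80 ± 1.708(8/√26) = (77.32, 82.68)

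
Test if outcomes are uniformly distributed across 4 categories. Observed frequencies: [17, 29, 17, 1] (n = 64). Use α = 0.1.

Expected = 16 each. χ² = Σ(O-E)²/E = 24.75. df = 3, critical value = 6.251. Reject H₀.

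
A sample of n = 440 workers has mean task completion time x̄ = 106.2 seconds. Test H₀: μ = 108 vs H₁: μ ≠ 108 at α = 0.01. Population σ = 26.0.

z = (x̄ - μ₀)/(σ/√n) = (106.2 - 108)/(26.0/√440) = -1.452. Critical value: ±2.576. Since |-1.452| ≤ 2.576, Fail to reject H₀.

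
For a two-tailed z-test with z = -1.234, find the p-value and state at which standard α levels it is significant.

p = 2·P(Z > |-1.234|) = 2·(1 - Φ(1.234)) ≈ 0.2172. Not significant at any standard level.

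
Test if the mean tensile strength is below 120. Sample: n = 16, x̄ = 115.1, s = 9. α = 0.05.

t = (115.1 - 120)/(9/√16) = -2.178, df = 15. Critical t = -1.753. Reject H₀.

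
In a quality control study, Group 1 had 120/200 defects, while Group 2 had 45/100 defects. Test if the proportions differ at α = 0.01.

p̂₁ = 0.6, p̂₂ = 0.45, pooled p̂ = 0.55. z = 2.462. Critical: ±2.576. Fail to reject H₀.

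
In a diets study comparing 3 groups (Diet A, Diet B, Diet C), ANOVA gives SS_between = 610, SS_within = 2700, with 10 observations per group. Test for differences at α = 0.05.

df_between = 2, df_within = 27. F = MS_between/MS_within = 305.0/100.0 = 3.05. F_crit ≈ 3.354. Fail to reject H₀.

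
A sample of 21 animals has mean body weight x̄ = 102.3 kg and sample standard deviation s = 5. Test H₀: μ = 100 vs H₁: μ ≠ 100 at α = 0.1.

t = (x̄ - μ₀)/(s/√n) = (102.3 - 100)/(5/√21) = 2.108. df = 20, critical t = ±1.725. Reject H₀.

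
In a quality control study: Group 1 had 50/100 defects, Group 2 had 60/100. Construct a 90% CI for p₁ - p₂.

p̂₁ = 0.5, p̂₂ = 0.6. Difference = -0.1. CI = (-0.215, 0.015)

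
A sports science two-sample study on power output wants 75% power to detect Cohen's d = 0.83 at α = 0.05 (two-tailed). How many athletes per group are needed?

z_{α/2} = 1.96, z_β = Φ⁻¹(0.75) = 0.674. For large effect (d = 0.83): n per group = 2(z_{α/2} + z_β)²/d² = 2(1.96 + 0.674)²/0.83² = 20.1 → 21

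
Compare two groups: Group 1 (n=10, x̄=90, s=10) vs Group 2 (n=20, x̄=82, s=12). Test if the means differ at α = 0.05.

Pooled sp = 11.4. t = 1.813, df = 28. Critical t = ±2.048. Fail to reject H₀.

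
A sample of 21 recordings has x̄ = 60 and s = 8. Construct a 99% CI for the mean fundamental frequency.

CI = x̄ ± t*(s/√n) = 60 ± 2.845(8/√21) = (55.03, 64.97)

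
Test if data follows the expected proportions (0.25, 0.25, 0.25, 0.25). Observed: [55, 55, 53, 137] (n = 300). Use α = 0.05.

Expected: [75.0, 75.0, 75.0, 75.0]. χ² = 68.373. df = 3, critical = 7.815. Reject H₀.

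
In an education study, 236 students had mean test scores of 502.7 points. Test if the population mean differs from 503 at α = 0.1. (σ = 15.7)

z = (x̄ - μ₀)/(σ/√n) = (502.7 - 503)/(15.7/√236) = -0.294. Critical value: ±1.645. Since |-0.294| ≤ 1.645, Fail to reject H₀.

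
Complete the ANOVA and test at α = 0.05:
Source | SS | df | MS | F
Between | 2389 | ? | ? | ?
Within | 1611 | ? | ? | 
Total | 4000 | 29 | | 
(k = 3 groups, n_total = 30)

df_between = 2, df_within = 27. MS_between = 1194.5, MS_within = 59.67. F = 20.02, F_crit ≈ 3.354. Reject H₀.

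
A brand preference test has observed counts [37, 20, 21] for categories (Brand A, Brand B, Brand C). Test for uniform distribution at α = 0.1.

Expected = 26 each. χ² = Σ(O-E)²/E = 7.0. df = 2, critical value = 4.605. Reject H₀.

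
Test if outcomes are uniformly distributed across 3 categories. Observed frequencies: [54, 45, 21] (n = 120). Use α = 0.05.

Expected = 40 each. χ² = Σ(O-E)²/E = 14.55. df = 2, critical value = 5.991. Reject H₀.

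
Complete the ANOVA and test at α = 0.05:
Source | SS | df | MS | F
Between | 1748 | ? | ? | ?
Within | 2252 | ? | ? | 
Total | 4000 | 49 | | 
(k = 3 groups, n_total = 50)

df_between = 2, df_within = 47. MS_between = 874.0, MS_within = 47.91. F = 18.241, F_crit ≈ 3.195. Reject H₀.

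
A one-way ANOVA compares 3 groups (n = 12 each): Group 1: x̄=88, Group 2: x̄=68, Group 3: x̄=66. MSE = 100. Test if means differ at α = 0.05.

Grand mean = 74.0. SS_between = 3552.0, MS_between = 1776.0. F = 17.76, F_crit ≈ 3.285. Reject H₀.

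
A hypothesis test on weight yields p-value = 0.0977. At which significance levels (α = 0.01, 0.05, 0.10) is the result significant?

p = 0.0977. Significant at: α = 0.1.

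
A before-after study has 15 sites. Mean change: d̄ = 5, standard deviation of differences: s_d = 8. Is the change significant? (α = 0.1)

t = d̄/(s_d/√n) = 5/(8/√15) = 2.421. df = 14, critical t = ±1.761. Reject H₀.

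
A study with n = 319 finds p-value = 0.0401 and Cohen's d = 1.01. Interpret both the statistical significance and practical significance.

Statistically significant (p = 0.0401 < 0.05). Cohen's d = 1.01 indicates a large effect size. Both statistical and practical significance should be considered.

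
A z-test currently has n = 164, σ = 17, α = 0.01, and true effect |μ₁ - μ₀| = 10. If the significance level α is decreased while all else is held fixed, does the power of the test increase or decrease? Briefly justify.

Power decreases: a smaller α raises the critical value, so less of the H₁ sampling distribution falls in the rejection region.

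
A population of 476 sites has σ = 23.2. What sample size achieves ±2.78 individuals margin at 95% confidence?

Without FPC: n₀ = (1.96×23.2/2.78)² = 267.546. With FPC: n = n₀N/(n₀+N-1) = 171.5 → n = 172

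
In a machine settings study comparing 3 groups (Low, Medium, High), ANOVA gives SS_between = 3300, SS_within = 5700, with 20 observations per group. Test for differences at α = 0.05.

df_between = 2, df_within = 57. F = MS_between/MS_within = 1650.0/100.0 = 16.5. F_crit ≈ 3.159. Reject H₀. At least one mean differs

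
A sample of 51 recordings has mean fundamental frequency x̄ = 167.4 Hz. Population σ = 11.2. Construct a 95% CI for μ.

CI = x̄ ± z*(σ/√n) = 167.4 ± 1.96(11.2/√51) = 167.4 ± 3.07 = (164.33, 170.47)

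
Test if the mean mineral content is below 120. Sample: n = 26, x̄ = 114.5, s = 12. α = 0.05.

t = (114.5 - 120)/(12/√26) = -2.337, df = 25. Critical t = -1.708. Reject H₀.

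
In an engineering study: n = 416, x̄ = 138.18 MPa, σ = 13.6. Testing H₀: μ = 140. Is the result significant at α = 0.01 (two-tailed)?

z = (138.18 - 140)/(13.6/√416) = -2.729. Since |z| > 2.576, significant at α = 0.01.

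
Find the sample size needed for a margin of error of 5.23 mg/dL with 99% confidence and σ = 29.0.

n = (z*σ/E)² = (2.576×29.0/5.23)² = 204.03 → n = 205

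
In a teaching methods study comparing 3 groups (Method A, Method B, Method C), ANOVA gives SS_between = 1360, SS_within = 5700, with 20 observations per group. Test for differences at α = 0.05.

df_between = 2, df_within = 57. F = MS_between/MS_within = 680.0/100.0 = 6.8. F_crit ≈ 3.159. Reject H₀. At least one mean differs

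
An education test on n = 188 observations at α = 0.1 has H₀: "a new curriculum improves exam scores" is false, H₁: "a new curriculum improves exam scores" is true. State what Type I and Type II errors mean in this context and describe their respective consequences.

Type I (false positive): concluding that a new curriculum improves exam scores when it is not — adopting a curriculum that gives no real benefit — disruption for nothing. Type II (false negative): failing to conclude that a new curriculum improves exam scores when it is — keeping the old curriculum when the new one would have helped students. Which is costlier depends on domain priorities and is a judgement call rather than a statistical fact.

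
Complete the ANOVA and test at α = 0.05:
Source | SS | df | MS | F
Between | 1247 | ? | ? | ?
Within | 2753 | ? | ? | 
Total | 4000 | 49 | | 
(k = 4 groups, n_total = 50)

df_between = 3, df_within = 46. MS_between = 415.67, MS_within = 59.85. F = 6.945, F_crit ≈ 2.807. Reject H₀.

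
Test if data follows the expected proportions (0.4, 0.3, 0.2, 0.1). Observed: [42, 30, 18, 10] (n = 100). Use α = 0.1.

Expected: [40.0, 30.0, 20.0, 10.0]. χ² = 0.3. df = 3, critical = 6.251. Fail to reject H₀.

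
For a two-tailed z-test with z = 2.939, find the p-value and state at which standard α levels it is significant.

p = 2·P(Z > |2.939|) = 2·(1 - Φ(2.939)) ≈ 0.0033. Significant at α = 0.1; Significant at α = 0.05; Significant at α = 0.01.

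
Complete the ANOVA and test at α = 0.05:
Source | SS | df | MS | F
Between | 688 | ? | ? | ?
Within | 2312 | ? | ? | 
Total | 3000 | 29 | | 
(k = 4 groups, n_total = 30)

df_between = 3, df_within = 26. MS_between = 229.33, MS_within = 88.92. F = 2.579, F_crit ≈ 2.975. Fail to reject H₀.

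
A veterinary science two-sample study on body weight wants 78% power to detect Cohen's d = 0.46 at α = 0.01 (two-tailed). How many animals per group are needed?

z_{α/2} = 2.576, z_β = Φ⁻¹(0.78) = 0.772. For small effect (d = 0.46): n per group = 2(z_{α/2} + z_β)²/d² = 2(2.576 + 0.772)²/0.46² = 105.9 → 106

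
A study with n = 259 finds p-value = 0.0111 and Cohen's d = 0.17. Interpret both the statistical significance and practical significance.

Statistically significant (p = 0.0111 < 0.05). Cohen's d = 0.17 indicates a very small effect size. Both statistical and practical significance should be considered.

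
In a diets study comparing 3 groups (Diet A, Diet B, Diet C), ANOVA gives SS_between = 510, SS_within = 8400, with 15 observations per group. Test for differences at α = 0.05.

df_between = 2, df_within = 42. F = MS_between/MS_within = 255.0/200.0 = 1.275. F_crit ≈ 3.22. Fail to reject H₀.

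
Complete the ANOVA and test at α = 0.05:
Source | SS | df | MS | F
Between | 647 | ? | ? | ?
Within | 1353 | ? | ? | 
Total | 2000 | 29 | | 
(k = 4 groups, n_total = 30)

df_between = 3, df_within = 26. MS_between = 215.67, MS_within = 52.04. F = 4.144, F_crit ≈ 2.975. Reject H₀.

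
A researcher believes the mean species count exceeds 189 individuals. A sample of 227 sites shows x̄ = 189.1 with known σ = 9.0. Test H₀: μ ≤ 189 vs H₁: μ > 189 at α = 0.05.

z = 0.167. Critical value: 1.645. Fail to reject H₀.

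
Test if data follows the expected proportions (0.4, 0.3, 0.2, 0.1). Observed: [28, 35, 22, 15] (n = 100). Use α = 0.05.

Expected: [40.0, 30.0, 20.0, 10.0]. χ² = 7.133. df = 3, critical = 7.815. Fail to reject H₀.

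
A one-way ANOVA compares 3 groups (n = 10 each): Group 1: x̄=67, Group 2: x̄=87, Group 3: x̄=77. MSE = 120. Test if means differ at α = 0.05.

Grand mean = 77.0. SS_between = 2000.0, MS_between = 1000.0. F = 8.333, F_crit ≈ 3.354. Reject H₀.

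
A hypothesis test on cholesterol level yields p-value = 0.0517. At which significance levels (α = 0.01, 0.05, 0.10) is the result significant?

p = 0.0517. Significant at: α = 0.1.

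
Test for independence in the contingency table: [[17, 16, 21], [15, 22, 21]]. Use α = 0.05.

χ² = 0.931. df = 2, critical = 5.991. Fail to reject H₀. No evidence of dependence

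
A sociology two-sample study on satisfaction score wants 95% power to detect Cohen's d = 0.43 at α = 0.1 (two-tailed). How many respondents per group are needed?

z_{α/2} = 1.645, z_β = Φ⁻¹(0.95) = 1.645. For small effect (d = 0.43): n per group = 2(z_{α/2} + z_β)²/d² = 2(1.645 + 1.645)²/0.43² = 117.1 → 118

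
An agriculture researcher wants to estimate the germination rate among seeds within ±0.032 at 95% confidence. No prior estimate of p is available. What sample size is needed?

Conservative approach: use p = 0.5 (maximizes p(1-p) = 0.25). n = z²(0.25)/E² = 1.96²×0.25/0.032² = 937.9 → n = 938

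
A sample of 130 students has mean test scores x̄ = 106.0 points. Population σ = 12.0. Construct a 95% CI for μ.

CI = x̄ ± z*(σ/√n) = 106.0 ± 1.96(12.0/√130) = 106.0 ± 2.06 = (103.94, 108.06)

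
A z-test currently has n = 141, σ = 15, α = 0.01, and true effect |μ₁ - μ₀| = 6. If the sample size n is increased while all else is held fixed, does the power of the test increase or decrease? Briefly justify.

Power increases: a larger n shrinks the standard error σ/√n, moving the sampling distribution under H₁ further from the critical value.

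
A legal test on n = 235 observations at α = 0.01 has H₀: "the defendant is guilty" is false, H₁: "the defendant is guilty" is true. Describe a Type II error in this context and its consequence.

Type II error: failing to reject H₀ when it is false — concluding that the defendant is guilty is not supported when in fact it is. Consequence: acquitting a guilty person.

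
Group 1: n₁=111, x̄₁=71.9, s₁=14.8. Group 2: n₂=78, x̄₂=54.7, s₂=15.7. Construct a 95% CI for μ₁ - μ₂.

Difference = 17.2. SE = √(14.8²/111 + 15.7²/78) = 2.266. CI = (12.76, 21.64)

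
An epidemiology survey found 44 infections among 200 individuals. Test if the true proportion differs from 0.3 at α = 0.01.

p̂ = 0.22, p₀ = 0.3. z = (p̂ - p₀)/√(p₀(1-p₀)/n) = -2.469. Critical: ±2.576. Fail to reject H₀.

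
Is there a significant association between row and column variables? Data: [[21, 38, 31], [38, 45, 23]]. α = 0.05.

χ² = 5.404. df = 2, critical = 5.991. Fail to reject H₀. No evidence of dependence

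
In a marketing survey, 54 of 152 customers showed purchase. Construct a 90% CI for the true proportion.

p̂ = 0.355. CI = p̂ ± z*√(p̂(1-p̂)/n) = (0.291, 0.419)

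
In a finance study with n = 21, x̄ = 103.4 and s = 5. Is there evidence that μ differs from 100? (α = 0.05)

t = (x̄ - μ₀)/(s/√n) = (103.4 - 100)/(5/√21) = 3.116. df = 20, critical t = ±2.086. Reject H₀.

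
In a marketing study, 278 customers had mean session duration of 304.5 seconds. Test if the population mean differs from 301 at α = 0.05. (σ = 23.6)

z = (x̄ - μ₀)/(σ/√n) = (304.5 - 301)/(23.6/√278) = 2.473. Critical value: ±1.96. Since |2.473| > 1.96, Reject H₀.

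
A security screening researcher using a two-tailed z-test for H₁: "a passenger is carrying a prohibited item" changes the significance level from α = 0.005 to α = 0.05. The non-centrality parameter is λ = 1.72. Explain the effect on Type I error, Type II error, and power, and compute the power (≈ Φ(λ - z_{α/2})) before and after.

Increasing α from 0.005 to 0.05:
• Type I error rate increases (α is the Type I rate by definition).
• Critical value moves from z_{α/2} = 2.807 to 1.96, so power = Φ(λ - z_{α/2}) goes from Φ(1.72 - 2.807) = 0.139 to Φ(1.72 - 1.96) = 0.405.
• Type II error rate β = 1 - power therefore decreases (0.861 → 0.595).
Appropriate when false negatives are costly — here, letting a prohibited item through — security breach.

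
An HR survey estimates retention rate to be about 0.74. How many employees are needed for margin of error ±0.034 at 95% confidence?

n = z²p(1-p)/E² = 1.96²×0.74×0.26/0.034² = 639.4 → n = 640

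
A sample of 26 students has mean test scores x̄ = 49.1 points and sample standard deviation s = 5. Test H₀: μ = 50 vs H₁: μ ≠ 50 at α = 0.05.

t = (x̄ - μ₀)/(s/√n) = (49.1 - 50)/(5/√26) = -0.918. df = 25, critical t = ±2.06. Fail to reject H₀.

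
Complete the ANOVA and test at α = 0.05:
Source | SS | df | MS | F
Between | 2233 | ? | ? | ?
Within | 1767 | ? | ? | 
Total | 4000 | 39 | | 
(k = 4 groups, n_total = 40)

df_between = 3, df_within = 36. MS_between = 744.33, MS_within = 49.08. F = 15.165, F_crit ≈ 2.866. Reject H₀.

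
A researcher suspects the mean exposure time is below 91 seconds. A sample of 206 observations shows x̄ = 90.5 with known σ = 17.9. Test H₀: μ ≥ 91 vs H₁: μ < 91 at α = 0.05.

z = -0.401. Critical value: -1.645. Fail to reject H₀.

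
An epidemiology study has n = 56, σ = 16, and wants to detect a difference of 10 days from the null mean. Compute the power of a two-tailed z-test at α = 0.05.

SE = σ/√n = 16/√56 = 2.138. Non-centrality λ = d/SE = 10/2.138 = 4.677. Power ≈ Φ(λ - z_{α/2}) = Φ(4.677 - 1.96) = Φ(2.717) = 0.997.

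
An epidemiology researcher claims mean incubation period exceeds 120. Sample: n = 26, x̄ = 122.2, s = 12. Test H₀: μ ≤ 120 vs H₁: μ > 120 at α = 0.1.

t = (122.2 - 120)/(12/√26) = 0.935, df = 25. Critical t = 1.316. Fail to reject H₀.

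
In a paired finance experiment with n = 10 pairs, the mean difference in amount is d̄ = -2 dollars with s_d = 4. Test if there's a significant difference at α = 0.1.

t = d̄/(s_d/√n) = -2/(4/√10) = -1.581. df = 9, critical t = ±1.833. Fail to reject H₀.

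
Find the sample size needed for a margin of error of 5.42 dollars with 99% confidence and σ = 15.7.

n = (z*σ/E)² = (2.576×15.7/5.42)² = 55.7 → n = 56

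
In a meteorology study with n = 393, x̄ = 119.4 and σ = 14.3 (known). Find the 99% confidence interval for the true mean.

CI = x̄ ± z*(σ/√n) = 119.4 ± 2.576(14.3/√393) = 119.4 ± 1.86 = (117.54, 121.26)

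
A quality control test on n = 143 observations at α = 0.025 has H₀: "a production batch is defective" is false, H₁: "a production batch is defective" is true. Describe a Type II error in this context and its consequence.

Type II error: failing to reject H₀ when it is false — concluding that a production batch is defective is not supported when in fact it is. Consequence: shipping a defective batch — faulty products reach customers.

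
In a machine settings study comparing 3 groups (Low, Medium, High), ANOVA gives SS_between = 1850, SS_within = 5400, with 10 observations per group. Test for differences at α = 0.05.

df_between = 2, df_within = 27. F = MS_between/MS_within = 925.0/200.0 = 4.625. F_crit ≈ 3.354. Reject H₀. At least one mean differs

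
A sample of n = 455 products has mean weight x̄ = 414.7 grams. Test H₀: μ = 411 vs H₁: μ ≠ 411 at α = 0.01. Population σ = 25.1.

z = (x̄ - μ₀)/(σ/√n) = (414.7 - 411)/(25.1/√455) = 3.144. Critical value: ±2.576. Since |3.144| > 2.576, Reject H₀.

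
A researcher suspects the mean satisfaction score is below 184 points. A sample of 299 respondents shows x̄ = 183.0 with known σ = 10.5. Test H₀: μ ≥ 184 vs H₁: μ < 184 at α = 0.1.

z = -1.647. Critical value: -1.28. Reject H₀.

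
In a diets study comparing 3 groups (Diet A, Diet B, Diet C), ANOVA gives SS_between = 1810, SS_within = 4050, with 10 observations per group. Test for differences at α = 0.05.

df_between = 2, df_within = 27. F = MS_between/MS_within = 905.0/150.0 = 6.033. F_crit ≈ 3.354. Reject H₀. At least one mean differs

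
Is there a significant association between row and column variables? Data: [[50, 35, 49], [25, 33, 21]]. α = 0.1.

χ² = 5.775. df = 2, critical = 4.605. Reject H₀. Variables are dependent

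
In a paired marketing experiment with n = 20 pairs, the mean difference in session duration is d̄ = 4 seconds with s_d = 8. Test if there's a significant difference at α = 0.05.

t = d̄/(s_d/√n) = 4/(8/√20) = 2.236. df = 19, critical t = ±2.093. Reject H₀.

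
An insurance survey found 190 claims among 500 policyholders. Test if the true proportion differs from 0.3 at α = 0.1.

p̂ = 0.38, p₀ = 0.3. z = (p̂ - p₀)/√(p₀(1-p₀)/n) = 3.904. Critical: ±1.645. Reject H₀.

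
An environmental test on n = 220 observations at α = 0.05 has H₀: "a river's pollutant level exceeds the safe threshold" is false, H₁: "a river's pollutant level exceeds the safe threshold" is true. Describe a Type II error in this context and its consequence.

Type II error: failing to reject H₀ when it is false — concluding that a river's pollutant level exceeds the safe threshold is not supported when in fact it is. Consequence: allowing unsafe pollution to continue.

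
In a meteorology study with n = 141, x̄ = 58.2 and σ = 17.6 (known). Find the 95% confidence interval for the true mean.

CI = x̄ ± z*(σ/√n) = 58.2 ± 1.96(17.6/√141) = 58.2 ± 2.91 = (55.29, 61.11)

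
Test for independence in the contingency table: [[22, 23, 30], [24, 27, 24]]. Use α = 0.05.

χ² = 1.074. df = 2, critical = 5.991. Fail to reject H₀. No evidence of dependence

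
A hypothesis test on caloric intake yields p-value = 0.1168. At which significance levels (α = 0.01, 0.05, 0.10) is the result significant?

p = 0.1168. Not significant at any of the given levels.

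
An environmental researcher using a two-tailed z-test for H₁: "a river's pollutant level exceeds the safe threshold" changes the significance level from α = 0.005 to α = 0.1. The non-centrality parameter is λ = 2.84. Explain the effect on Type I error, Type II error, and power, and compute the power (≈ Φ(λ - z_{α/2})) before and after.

Increasing α from 0.005 to 0.1:
• Type I error rate increases (α is the Type I rate by definition).
• Critical value moves from z_{α/2} = 2.807 to 1.645, so power = Φ(λ - z_{α/2}) goes from Φ(2.84 - 2.807) = 0.513 to Φ(2.84 - 1.645) = 0.884.
• Type II error rate β = 1 - power therefore decreases (0.487 → 0.116).
Appropriate when false negatives are costly — here, allowing unsafe pollution to continue.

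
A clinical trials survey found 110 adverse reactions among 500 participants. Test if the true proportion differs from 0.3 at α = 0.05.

p̂ = 0.22, p₀ = 0.3. z = (p̂ - p₀)/√(p₀(1-p₀)/n) = -3.904. Critical: ±1.96. Reject H₀.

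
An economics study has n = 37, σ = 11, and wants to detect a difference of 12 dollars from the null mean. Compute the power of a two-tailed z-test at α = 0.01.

SE = σ/√n = 11/√37 = 1.808. Non-centrality λ = d/SE = 12/1.808 = 6.636. Power ≈ Φ(λ - z_{α/2}) = Φ(6.636 - 2.576) = Φ(4.06) = 1.0.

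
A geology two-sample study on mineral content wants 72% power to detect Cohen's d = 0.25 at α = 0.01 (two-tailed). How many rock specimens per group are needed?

z_{α/2} = 2.576, z_β = Φ⁻¹(0.72) = 0.583. For small effect (d = 0.25): n per group = 2(z_{α/2} + z_β)²/d² = 2(2.576 + 0.583)²/0.25² = 319.3 → 320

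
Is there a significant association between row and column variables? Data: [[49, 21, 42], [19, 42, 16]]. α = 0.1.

χ² = 26.311. df = 2, critical = 4.605. Reject H₀. Variables are dependent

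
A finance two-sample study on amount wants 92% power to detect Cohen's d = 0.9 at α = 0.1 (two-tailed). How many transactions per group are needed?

z_{α/2} = 1.645, z_β = Φ⁻¹(0.92) = 1.405. For large effect (d = 0.9): n per group = 2(z_{α/2} + z_β)²/d² = 2(1.645 + 1.405)²/0.9² = 23.0 → 23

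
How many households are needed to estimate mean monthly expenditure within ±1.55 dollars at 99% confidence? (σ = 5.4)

n = (z*σ/E)² = (2.576×5.4/1.55)² = 80.5 → n = 81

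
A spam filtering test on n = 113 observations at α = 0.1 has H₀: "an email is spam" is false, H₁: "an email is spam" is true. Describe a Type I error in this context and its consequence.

Type I error: rejecting H₀ when it is true — concluding that an email is spam when in fact it is not. Consequence: a legitimate email is sent to the spam folder and the user misses it.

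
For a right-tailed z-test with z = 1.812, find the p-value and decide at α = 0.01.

p = P(Z > 1.812) = 1 - Φ(1.812) ≈ 0.035. Since p ≥ 0.01, fail to reject H₀ (not significant) at α = 0.01.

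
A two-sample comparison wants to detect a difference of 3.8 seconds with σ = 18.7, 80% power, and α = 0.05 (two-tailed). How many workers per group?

n per group = 2(z_α/2 + z_β)²σ²/d² = 2×(1.96 + 0.84)²×18.7²/3.8² = 379.7 → n = 380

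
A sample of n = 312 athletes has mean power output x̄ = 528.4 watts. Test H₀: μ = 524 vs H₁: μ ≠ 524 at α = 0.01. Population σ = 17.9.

z = (x̄ - μ₀)/(σ/√n) = (528.4 - 524)/(17.9/√312) = 4.342. Critical value: ±2.576. Since |4.342| > 2.576, Reject H₀.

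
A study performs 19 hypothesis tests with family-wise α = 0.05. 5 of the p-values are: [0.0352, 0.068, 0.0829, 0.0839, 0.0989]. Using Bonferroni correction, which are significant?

Bonferroni α = 0.05/19 = 0.00263. None of the given p-values are significant.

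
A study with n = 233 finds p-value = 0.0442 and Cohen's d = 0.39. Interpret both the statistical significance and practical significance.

Statistically significant (p = 0.0442 < 0.05). Cohen's d = 0.39 indicates a small effect size. Both statistical and practical significance should be considered.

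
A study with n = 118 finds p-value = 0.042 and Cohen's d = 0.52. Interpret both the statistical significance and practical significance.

Statistically significant (p = 0.042 < 0.05). Cohen's d = 0.52 indicates a medium effect size. Both statistical and practical significance should be considered.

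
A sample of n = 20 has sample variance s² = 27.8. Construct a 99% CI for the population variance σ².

df = 19. χ²_{0.005} = 38.582, χ²_{0.995} = 6.844. CI for σ² = ((n-1)s²/χ²_{α/2}, (n-1)s²/χ²_{1-α/2}) = (19·27.8/38.582, 19·27.8/6.844) = (13.69, 77.18)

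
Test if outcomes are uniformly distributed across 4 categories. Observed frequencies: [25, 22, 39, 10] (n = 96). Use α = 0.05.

Expected = 24 each. χ² = Σ(O-E)²/E = 17.75. df = 3, critical value = 7.815. Reject H₀.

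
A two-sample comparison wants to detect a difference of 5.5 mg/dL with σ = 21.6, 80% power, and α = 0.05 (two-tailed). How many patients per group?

n per group = 2(z_α/2 + z_β)²σ²/d² = 2×(1.96 + 0.84)²×21.6²/5.5² = 241.8 → n = 242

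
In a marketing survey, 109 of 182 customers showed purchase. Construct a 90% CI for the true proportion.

p̂ = 0.599. CI = p̂ ± z*√(p̂(1-p̂)/n) = (0.539, 0.659)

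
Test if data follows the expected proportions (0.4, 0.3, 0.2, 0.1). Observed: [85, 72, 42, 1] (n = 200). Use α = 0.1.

Expected: [80.0, 60.0, 40.0, 20.0]. χ² = 20.863. df = 3, critical = 6.251. Reject H₀.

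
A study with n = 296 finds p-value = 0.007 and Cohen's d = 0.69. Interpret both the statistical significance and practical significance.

Statistically significant (p = 0.007 < 0.05). Cohen's d = 0.69 indicates a medium effect size. Both statistical and practical significance should be considered.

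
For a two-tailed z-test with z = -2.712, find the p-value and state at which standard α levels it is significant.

p = 2·P(Z > |-2.712|) = 2·(1 - Φ(2.712)) ≈ 0.0067. Significant at α = 0.1; Significant at α = 0.05; Significant at α = 0.01.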